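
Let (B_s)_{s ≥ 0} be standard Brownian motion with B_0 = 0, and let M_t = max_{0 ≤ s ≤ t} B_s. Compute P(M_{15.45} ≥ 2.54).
P(M_{15.45} ≥ 2.54) = 2·P(B_{15.45} ≥ 2.54) = 2(1 − Φ(2.54/√15.45)) ≈ 0.5181

By the reflection principle for Brownian motion, P(M_t ≥ a) = 2 · P(B_t ≥ a) for a ≥ 0. Since B_t ~ N(0, t), P(B_t ≥ 2.54) = 1 − Φ(2.54/√t) = 1 − Φ(2.54/√15.45) = 1 − Φ(0.6462). So
  P(M_{15.45} ≥ 2.54) = 2(1 − Φ(0.6462)) ≈ 0.5181.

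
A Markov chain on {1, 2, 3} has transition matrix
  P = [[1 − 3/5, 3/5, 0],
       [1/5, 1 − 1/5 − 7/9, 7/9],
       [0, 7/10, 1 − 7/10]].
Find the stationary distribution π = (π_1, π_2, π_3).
π = (3/22, 9/22, 5/11)

This is a birth-death chain on three states, which satisfies detailed balance: π_1 · P_{12} = π_2 · P_{21} and π_2 · P_{23} = π_3 · P_{32}.
From π_1 · 3/5 = π_2 · 1/5: π_2/π_1 = (3/5)/(1/5) = 3.
From π_2 · 7/9 = π_3 · 7/10: π_3/π_2 = (7/9)/(7/10) = 10/9.
Take π_1 proportional to 1; then unnormalized π = (1, 3, 10/3). Normalize by dividing by the sum 22/3:
  π = (3/22, 9/22, 5/11).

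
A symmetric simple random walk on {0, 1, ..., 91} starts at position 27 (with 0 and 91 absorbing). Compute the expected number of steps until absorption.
E[τ | X_0 = 27] = 1728

Let v_k = E[τ | X_0 = k]. Boundary: v_0 = v_91 = 0. Recurrence: v_k = 1 + (v_{k-1} + v_{k+1})/2 for 1 ≤ k ≤ 90. The particular solution to v_k − (v_{k-1} + v_{k+1})/2 = 1 is v_k = −k^2. Adding homogeneous solution A + B k and matching boundaries gives v_k = k (91 − k). Substituting k = 27: v_27 = 27 · 64 = 1728.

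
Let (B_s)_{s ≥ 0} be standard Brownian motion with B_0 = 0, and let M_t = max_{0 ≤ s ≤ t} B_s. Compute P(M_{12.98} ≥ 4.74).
P(M_{12.98} ≥ 4.74) = 2·P(B_{12.98} ≥ 4.74) = 2(1 − Φ(4.74/√12.98)) ≈ 0.1883

By the reflection principle for Brownian motion, P(M_t ≥ a) = 2 · P(B_t ≥ a) for a ≥ 0. Since B_t ~ N(0, t), P(B_t ≥ 4.74) = 1 − Φ(4.74/√t) = 1 − Φ(4.74/√12.98) = 1 − Φ(1.3157). So
  P(M_{12.98} ≥ 4.74) = 2(1 − Φ(1.3157)) ≈ 0.1883.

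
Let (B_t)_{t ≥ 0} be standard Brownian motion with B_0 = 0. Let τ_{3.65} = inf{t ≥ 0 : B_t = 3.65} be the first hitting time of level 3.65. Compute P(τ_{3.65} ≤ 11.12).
P(τ_{3.65} ≤ 11.12) = 2(1 − Φ(3.65/√11.12)) = 2(1 − Φ(1.0946)) ≈ 0.2737

By the reflection principle for standard BM, P(τ_b ≤ t) = 2 · P(B_t ≥ b). Since B_t ~ N(0, t), P(B_t ≥ 3.65) = 1 − Φ(3.65/√t) = 1 − Φ(3.65/√11.12) = 1 − Φ(1.0946) ≈ 0.13685. Doubling: P(τ_{3.65} ≤ 11.12) ≈ 2 · 0.13685 = 0.27370 ≈ 0.2737.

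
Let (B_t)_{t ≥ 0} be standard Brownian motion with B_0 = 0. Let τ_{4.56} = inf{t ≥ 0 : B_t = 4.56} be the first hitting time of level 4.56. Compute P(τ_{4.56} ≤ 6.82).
P(τ_{4.56} ≤ 6.82) = 2(1 − Φ(4.56/√6.82)) = 2(1 − Φ(1.7461)) ≈ 0.0808

By the reflection principle for standard BM, P(τ_b ≤ t) = 2 · P(B_t ≥ b). Since B_t ~ N(0, t), P(B_t ≥ 4.56) = 1 − Φ(4.56/√t) = 1 − Φ(4.56/√6.82) = 1 − Φ(1.7461) ≈ 0.04040. Doubling: P(τ_{4.56} ≤ 6.82) ≈ 2 · 0.04040 = 0.08080 ≈ 0.0808.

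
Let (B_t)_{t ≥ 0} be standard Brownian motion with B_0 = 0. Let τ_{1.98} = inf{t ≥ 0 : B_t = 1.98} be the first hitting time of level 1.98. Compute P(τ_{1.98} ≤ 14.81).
P(τ_{1.98} ≤ 14.81) = 2(1 − Φ(1.98/√14.81)) = 2(1 − Φ(0.5145)) ≈ 0.6069

By the reflection principle for standard BM, P(τ_b ≤ t) = 2 · P(B_t ≥ b). Since B_t ~ N(0, t), P(B_t ≥ 1.98) = 1 − Φ(1.98/√t) = 1 − Φ(1.98/√14.81) = 1 − Φ(0.5145) ≈ 0.30345. Doubling: P(τ_{1.98} ≤ 14.81) ≈ 2 · 0.30345 = 0.60690 ≈ 0.6069.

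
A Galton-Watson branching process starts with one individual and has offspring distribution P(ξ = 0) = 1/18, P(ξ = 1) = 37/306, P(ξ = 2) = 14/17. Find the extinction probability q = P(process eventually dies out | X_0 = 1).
q = 17/252

The pgf is f(s) = 1/18 + 37/306·s + 14/17·s². The extinction probability q is the smallest fixed point of f in [0, 1]. Setting s = f(s):
  14/17·s² + (37/306 − 1)·s + 1/18 = 0
  14/17·s² − (1/18 + 14/17)·s + 1/18 = 0
which factors as (s − 1)·(14/17·s − 1/18) = 0, giving roots s = 1 and s = (1/18)/(14/17) = 17/252.
Mean offspring μ = 37/306 + 2·14/17 = 541/306 > 1 (supercritical), so q < 1. The extinction probability is the smaller root: q = (1/18)/(14/17) = 17/252.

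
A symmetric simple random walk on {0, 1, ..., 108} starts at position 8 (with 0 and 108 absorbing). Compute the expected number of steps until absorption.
E[τ | X_0 = 8] = 800

Let v_k = E[τ | X_0 = k]. Boundary: v_0 = v_108 = 0. Recurrence: v_k = 1 + (v_{k-1} + v_{k+1})/2 for 1 ≤ k ≤ 107. The particular solution to v_k − (v_{k-1} + v_{k+1})/2 = 1 is v_k = −k^2. Adding homogeneous solution A + B k and matching boundaries gives v_k = k (108 − k). Substituting k = 8: v_8 = 8 · 100 = 800.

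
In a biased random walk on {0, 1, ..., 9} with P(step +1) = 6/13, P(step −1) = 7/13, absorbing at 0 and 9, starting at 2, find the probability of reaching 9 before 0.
P(hit 9 before 0) = (1 − (7/6)^2) / (1 − (7/6)^9) = 3639168/30275911

Let u_k denote P(reach 9 before 0 | start at k). Boundary: u_0 = 0, u_9 = 1. Recurrence: u_k = 6/13·u_{k+1} + 7/13·u_{k-1} for 1 ≤ k ≤ 8. Try u_k = A + B·r^k with r = q/p = (7/13)/(6/13) = 7/6. Substitution satisfies the recurrence; boundary conditions give:
  u_k = (1 − r^k) / (1 − r^N) = (1 − (7/6)^2) / (1 − (7/6)^9) = 3639168/30275911.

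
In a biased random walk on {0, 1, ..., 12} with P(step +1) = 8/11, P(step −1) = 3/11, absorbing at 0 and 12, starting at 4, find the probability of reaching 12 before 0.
P(hit 12 before 0) = (1 − (3/8)^4) / (1 − (3/8)^12) = 16777216/17115553

Let u_k denote P(reach 12 before 0 | start at k). Boundary: u_0 = 0, u_12 = 1. Recurrence: u_k = 8/11·u_{k+1} + 3/11·u_{k-1} for 1 ≤ k ≤ 11. Try u_k = A + B·r^k with r = q/p = (3/11)/(8/11) = 3/8. Substitution satisfies the recurrence; boundary conditions give:
  u_k = (1 − r^k) / (1 − r^N) = (1 − (3/8)^4) / (1 − (3/8)^12) = 16777216/17115553.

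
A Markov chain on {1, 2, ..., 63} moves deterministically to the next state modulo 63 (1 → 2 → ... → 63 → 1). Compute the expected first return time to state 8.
E[T_8 | X_0 = 8] = 63

The chain cycles deterministically, so starting at state 8 it returns in exactly 63 steps. Equivalently, the stationary distribution is uniform π_j = 1/63 for every state j, so by Kac's formula E[T_8] = 1/π_8 = 63.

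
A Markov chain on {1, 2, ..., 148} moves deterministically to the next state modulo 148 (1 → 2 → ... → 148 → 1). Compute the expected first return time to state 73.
E[T_73 | X_0 = 73] = 148

The chain cycles deterministically, so starting at state 73 it returns in exactly 148 steps. Equivalently, the stationary distribution is uniform π_j = 1/148 for every state j, so by Kac's formula E[T_73] = 1/π_73 = 148.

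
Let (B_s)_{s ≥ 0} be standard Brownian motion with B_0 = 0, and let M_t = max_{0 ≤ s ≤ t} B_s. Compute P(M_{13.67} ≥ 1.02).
P(M_{13.67} ≥ 1.02) = 2·P(B_{13.67} ≥ 1.02) = 2(1 − Φ(1.02/√13.67)) ≈ 0.7826

By the reflection principle for Brownian motion, P(M_t ≥ a) = 2 · P(B_t ≥ a) for a ≥ 0. Since B_t ~ N(0, t), P(B_t ≥ 1.02) = 1 − Φ(1.02/√t) = 1 − Φ(1.02/√13.67) = 1 − Φ(0.2759). So
  P(M_{13.67} ≥ 1.02) = 2(1 − Φ(0.2759)) ≈ 0.7826.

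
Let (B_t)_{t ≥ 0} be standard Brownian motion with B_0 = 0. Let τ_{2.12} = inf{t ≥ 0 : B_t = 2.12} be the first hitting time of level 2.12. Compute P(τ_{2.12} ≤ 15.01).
P(τ_{2.12} ≤ 15.01) = 2(1 − Φ(2.12/√15.01)) = 2(1 − Φ(0.5472)) ≈ 0.5842

By the reflection principle for standard BM, P(τ_b ≤ t) = 2 · P(B_t ≥ b). Since B_t ~ N(0, t), P(B_t ≥ 2.12) = 1 − Φ(2.12/√t) = 1 − Φ(2.12/√15.01) = 1 − Φ(0.5472) ≈ 0.29212. Doubling: P(τ_{2.12} ≤ 15.01) ≈ 2 · 0.29212 = 0.58424 ≈ 0.5842.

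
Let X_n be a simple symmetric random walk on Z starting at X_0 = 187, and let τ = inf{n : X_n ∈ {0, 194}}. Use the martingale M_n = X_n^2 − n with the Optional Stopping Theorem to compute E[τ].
E[τ] = 1309

M_n = X_n^2 − n is a martingale (since E[X_{n+1}^2 | F_n] = X_n^2 + 1). By OST (τ has finite mean in a bounded region), E[M_τ] = E[M_0] = X_0^2 − 0 = 187^2 = 34969. Also E[M_τ] = E[X_τ^2] − E[τ]. The walk exits at 0 or 194, with P(hit 194 first) = 187/194, so E[X_τ^2] = 194^2 · 187/194 + 0 = 36278. Thus E[τ] = E[X_τ^2] − E[M_τ] = 36278 − 34969 = 1309 = 187(194 − 187) = 1309.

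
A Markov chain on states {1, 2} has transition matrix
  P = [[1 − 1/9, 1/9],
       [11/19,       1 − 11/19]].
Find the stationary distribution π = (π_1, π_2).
π_1 = 99/118, π_2 = 19/118

Solve πP = π with π_1 + π_2 = 1. From πP = π: π_1 · (1 − 1/9) + π_2 · 11/19 = π_1 ⇒ π_2 · 11/19 = π_1 · 1/9 ⇒ π_2/π_1 = (1/9)/(11/19) = 19/99. Together with π_1 + π_2 = 1:
  π_1 = (11/19)/(1/9 + 11/19) = (11/19)/(118/171) = 99/118,
  π_2 = (1/9)/(1/9 + 11/19) = (1/9)/(118/171) = 19/118.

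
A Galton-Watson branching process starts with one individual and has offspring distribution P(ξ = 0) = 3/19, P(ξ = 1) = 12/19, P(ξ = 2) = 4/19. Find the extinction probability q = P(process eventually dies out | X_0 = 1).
q = 3/4

The pgf is f(s) = 3/19 + 12/19·s + 4/19·s². The extinction probability q is the smallest fixed point of f in [0, 1]. Setting s = f(s):
  4/19·s² + (12/19 − 1)·s + 3/19 = 0
  4/19·s² − (3/19 + 4/19)·s + 3/19 = 0
which factors as (s − 1)·(4/19·s − 3/19) = 0, giving roots s = 1 and s = (3/19)/(4/19) = 3/4.
Mean offspring μ = 12/19 + 2·4/19 = 20/19 > 1 (supercritical), so q < 1. The extinction probability is the smaller root: q = (3/19)/(4/19) = 3/4.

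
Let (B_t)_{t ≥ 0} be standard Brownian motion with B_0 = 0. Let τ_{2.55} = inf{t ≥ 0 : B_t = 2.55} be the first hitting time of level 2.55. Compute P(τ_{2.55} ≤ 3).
P(τ_{2.55} ≤ 3) = 2(1 − Φ(2.55/√3)) = 2(1 − Φ(1.4722)) ≈ 0.1410

By the reflection principle for standard BM, P(τ_b ≤ t) = 2 · P(B_t ≥ b). Since B_t ~ N(0, t), P(B_t ≥ 2.55) = 1 − Φ(2.55/√t) = 1 − Φ(2.55/√3) = 1 − Φ(1.4722) ≈ 0.07048. Doubling: P(τ_{2.55} ≤ 3) ≈ 2 · 0.07048 = 0.14096 ≈ 0.1410.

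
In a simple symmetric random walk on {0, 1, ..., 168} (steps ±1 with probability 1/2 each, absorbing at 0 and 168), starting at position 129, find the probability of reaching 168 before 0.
P(hit 168 before 0) = 129/168 = 43/56

Let u_k = P(hit 168 before 0 | start at k). Then u_0 = 0, u_168 = 1, and u_k = u_{k-1}/2 + u_{k+1}/2 for 1 ≤ k ≤ 167. This harmonic recurrence is solved by u_k = k/168, giving u_129 = 129/168 = 43/56.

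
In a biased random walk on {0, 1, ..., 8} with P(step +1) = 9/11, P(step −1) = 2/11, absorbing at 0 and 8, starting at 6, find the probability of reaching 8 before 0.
P(hit 8 before 0) = (1 − (2/9)^6) / (1 − (2/9)^8) = 558981/559045

Let u_k denote P(reach 8 before 0 | start at k). Boundary: u_0 = 0, u_8 = 1. Recurrence: u_k = 9/11·u_{k+1} + 2/11·u_{k-1} for 1 ≤ k ≤ 7. Try u_k = A + B·r^k with r = q/p = (2/11)/(9/11) = 2/9. Substitution satisfies the recurrence; boundary conditions give:
  u_k = (1 − r^k) / (1 − r^N) = (1 − (2/9)^6) / (1 − (2/9)^8) = 558981/559045.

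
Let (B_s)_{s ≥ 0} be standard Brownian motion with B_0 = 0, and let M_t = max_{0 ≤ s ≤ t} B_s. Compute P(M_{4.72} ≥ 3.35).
P(M_{4.72} ≥ 3.35) = 2·P(B_{4.72} ≥ 3.35) = 2(1 − Φ(3.35/√4.72)) ≈ 0.1231

By the reflection principle for Brownian motion, P(M_t ≥ a) = 2 · P(B_t ≥ a) for a ≥ 0. Since B_t ~ N(0, t), P(B_t ≥ 3.35) = 1 − Φ(3.35/√t) = 1 − Φ(3.35/√4.72) = 1 − Φ(1.5420). So
  P(M_{4.72} ≥ 3.35) = 2(1 − Φ(1.5420)) ≈ 0.1231.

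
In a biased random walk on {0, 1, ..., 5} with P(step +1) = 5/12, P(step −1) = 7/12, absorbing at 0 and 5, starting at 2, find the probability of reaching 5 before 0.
P(hit 5 before 0) = (1 − (7/5)^2) / (1 − (7/5)^5) = 1500/6841

Let u_k denote P(reach 5 before 0 | start at k). Boundary: u_0 = 0, u_5 = 1. Recurrence: u_k = 5/12·u_{k+1} + 7/12·u_{k-1} for 1 ≤ k ≤ 4. Try u_k = A + B·r^k with r = q/p = (7/12)/(5/12) = 7/5. Substitution satisfies the recurrence; boundary conditions give:
  u_k = (1 − r^k) / (1 − r^N) = (1 − (7/5)^2) / (1 − (7/5)^5) = 1500/6841.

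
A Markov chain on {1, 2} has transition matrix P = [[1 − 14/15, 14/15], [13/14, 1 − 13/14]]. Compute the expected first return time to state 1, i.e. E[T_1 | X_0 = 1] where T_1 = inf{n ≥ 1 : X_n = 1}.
E[T_1 | X_0 = 1] = 1/π_1 = 391/195

For an irreducible recurrent Markov chain with stationary distribution π, E[T_i | X_0 = i] = 1/π_i (Kac's formula). Here π_1 = (13/14)/(14/15 + 13/14) = (13/14)/(391/210) = 195/391, so E[T_1 | X_0 = 1] = 1/π_1 = (14/15 + 13/14)/(13/14) = (391/210)/(13/14) = 391/195.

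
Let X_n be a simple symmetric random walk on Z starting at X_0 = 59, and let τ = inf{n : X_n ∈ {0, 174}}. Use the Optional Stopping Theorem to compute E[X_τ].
E[X_τ] = 59

X_n is a martingale and τ is a bounded-mean stopping time (indeed τ is finite a.s. with bounded expectation since the walk is in a bounded region). By the OST, E[X_τ] = E[X_0] = 59. Equivalently: E[X_τ] = 174 · P(hit 174 first) + 0 · P(hit 0 first) = 174 · (59/174) = 59.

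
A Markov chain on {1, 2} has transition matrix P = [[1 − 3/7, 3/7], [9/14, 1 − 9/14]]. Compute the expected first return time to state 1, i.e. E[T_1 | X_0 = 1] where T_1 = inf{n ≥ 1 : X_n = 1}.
E[T_1 | X_0 = 1] = 1/π_1 = 5/3

For an irreducible recurrent Markov chain with stationary distribution π, E[T_i | X_0 = i] = 1/π_i (Kac's formula). Here π_1 = (9/14)/(3/7 + 9/14) = (9/14)/(15/14) = 3/5, so E[T_1 | X_0 = 1] = 1/π_1 = (3/7 + 9/14)/(9/14) = (15/14)/(9/14) = 5/3.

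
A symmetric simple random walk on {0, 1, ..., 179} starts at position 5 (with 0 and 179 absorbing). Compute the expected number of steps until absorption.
E[τ | X_0 = 5] = 870

Let v_k = E[τ | X_0 = k]. Boundary: v_0 = v_179 = 0. Recurrence: v_k = 1 + (v_{k-1} + v_{k+1})/2 for 1 ≤ k ≤ 178. The particular solution to v_k − (v_{k-1} + v_{k+1})/2 = 1 is v_k = −k^2. Adding homogeneous solution A + B k and matching boundaries gives v_k = k (179 − k). Substituting k = 5: v_5 = 5 · 174 = 870.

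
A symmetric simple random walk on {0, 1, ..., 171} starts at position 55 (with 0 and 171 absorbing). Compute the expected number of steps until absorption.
E[τ | X_0 = 55] = 6380

Let v_k = E[τ | X_0 = k]. Boundary: v_0 = v_171 = 0. Recurrence: v_k = 1 + (v_{k-1} + v_{k+1})/2 for 1 ≤ k ≤ 170. The particular solution to v_k − (v_{k-1} + v_{k+1})/2 = 1 is v_k = −k^2. Adding homogeneous solution A + B k and matching boundaries gives v_k = k (171 − k). Substituting k = 55: v_55 = 55 · 116 = 6380.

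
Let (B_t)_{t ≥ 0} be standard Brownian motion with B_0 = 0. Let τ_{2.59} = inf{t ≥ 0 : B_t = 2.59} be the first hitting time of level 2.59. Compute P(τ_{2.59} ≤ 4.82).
P(τ_{2.59} ≤ 4.82) = 2(1 − Φ(2.59/√4.82)) = 2(1 − Φ(1.1797)) ≈ 0.2381

By the reflection principle for standard BM, P(τ_b ≤ t) = 2 · P(B_t ≥ b). Since B_t ~ N(0, t), P(B_t ≥ 2.59) = 1 − Φ(2.59/√t) = 1 − Φ(2.59/√4.82) = 1 − Φ(1.1797) ≈ 0.11906. Doubling: P(τ_{2.59} ≤ 4.82) ≈ 2 · 0.11906 = 0.23812 ≈ 0.2381.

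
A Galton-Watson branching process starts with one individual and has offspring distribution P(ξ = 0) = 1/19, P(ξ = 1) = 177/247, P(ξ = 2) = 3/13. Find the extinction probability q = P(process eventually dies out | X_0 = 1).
q = 13/57

The pgf is f(s) = 1/19 + 177/247·s + 3/13·s². The extinction probability q is the smallest fixed point of f in [0, 1]. Setting s = f(s):
  3/13·s² + (177/247 − 1)·s + 1/19 = 0
  3/13·s² − (1/19 + 3/13)·s + 1/19 = 0
which factors as (s − 1)·(3/13·s − 1/19) = 0, giving roots s = 1 and s = (1/19)/(3/13) = 13/57.
Mean offspring μ = 177/247 + 2·3/13 = 291/247 > 1 (supercritical), so q < 1. The extinction probability is the smaller root: q = (1/19)/(3/13) = 13/57.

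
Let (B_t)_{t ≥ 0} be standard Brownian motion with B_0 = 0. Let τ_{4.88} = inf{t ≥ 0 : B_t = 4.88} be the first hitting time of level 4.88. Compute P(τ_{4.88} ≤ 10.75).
P(τ_{4.88} ≤ 10.75) = 2(1 − Φ(4.88/√10.75)) = 2(1 − Φ(1.4884)) ≈ 0.1366

By the reflection principle for standard BM, P(τ_b ≤ t) = 2 · P(B_t ≥ b). Since B_t ~ N(0, t), P(B_t ≥ 4.88) = 1 − Φ(4.88/√t) = 1 − Φ(4.88/√10.75) = 1 − Φ(1.4884) ≈ 0.06832. Doubling: P(τ_{4.88} ≤ 10.75) ≈ 2 · 0.06832 = 0.13664 ≈ 0.1366.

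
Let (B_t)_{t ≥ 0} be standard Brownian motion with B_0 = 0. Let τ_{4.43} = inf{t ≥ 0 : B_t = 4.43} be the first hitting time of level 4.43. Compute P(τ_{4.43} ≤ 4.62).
P(τ_{4.43} ≤ 4.62) = 2(1 − Φ(4.43/√4.62)) = 2(1 − Φ(2.0610)) ≈ 0.0393

By the reflection principle for standard BM, P(τ_b ≤ t) = 2 · P(B_t ≥ b). Since B_t ~ N(0, t), P(B_t ≥ 4.43) = 1 − Φ(4.43/√t) = 1 − Φ(4.43/√4.62) = 1 − Φ(2.0610) ≈ 0.01965. Doubling: P(τ_{4.43} ≤ 4.62) ≈ 2 · 0.01965 = 0.03930 ≈ 0.0393.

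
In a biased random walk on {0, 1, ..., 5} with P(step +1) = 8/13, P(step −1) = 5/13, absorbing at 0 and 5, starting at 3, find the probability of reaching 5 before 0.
P(hit 5 before 0) = (1 − (5/8)^3) / (1 − (5/8)^5) = 8256/9881

Let u_k denote P(reach 5 before 0 | start at k). Boundary: u_0 = 0, u_5 = 1. Recurrence: u_k = 8/13·u_{k+1} + 5/13·u_{k-1} for 1 ≤ k ≤ 4. Try u_k = A + B·r^k with r = q/p = (5/13)/(8/13) = 5/8. Substitution satisfies the recurrence; boundary conditions give:
  u_k = (1 − r^k) / (1 − r^N) = (1 − (5/8)^3) / (1 − (5/8)^5) = 8256/9881.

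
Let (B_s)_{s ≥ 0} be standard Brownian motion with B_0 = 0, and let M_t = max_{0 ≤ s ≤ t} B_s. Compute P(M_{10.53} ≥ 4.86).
P(M_{10.53} ≥ 4.86) = 2·P(B_{10.53} ≥ 4.86) = 2(1 − Φ(4.86/√10.53)) ≈ 0.1342

By the reflection principle for Brownian motion, P(M_t ≥ a) = 2 · P(B_t ≥ a) for a ≥ 0. Since B_t ~ N(0, t), P(B_t ≥ 4.86) = 1 − Φ(4.86/√t) = 1 − Φ(4.86/√10.53) = 1 − Φ(1.4977). So
  P(M_{10.53} ≥ 4.86) = 2(1 − Φ(1.4977)) ≈ 0.1342.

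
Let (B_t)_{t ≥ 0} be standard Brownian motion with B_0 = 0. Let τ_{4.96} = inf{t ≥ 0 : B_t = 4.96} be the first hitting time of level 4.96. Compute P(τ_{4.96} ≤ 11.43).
P(τ_{4.96} ≤ 11.43) = 2(1 − Φ(4.96/√11.43)) = 2(1 − Φ(1.4671)) ≈ 0.1423

By the reflection principle for standard BM, P(τ_b ≤ t) = 2 · P(B_t ≥ b). Since B_t ~ N(0, t), P(B_t ≥ 4.96) = 1 − Φ(4.96/√t) = 1 − Φ(4.96/√11.43) = 1 − Φ(1.4671) ≈ 0.07117. Doubling: P(τ_{4.96} ≤ 11.43) ≈ 2 · 0.07117 = 0.14234 ≈ 0.1423.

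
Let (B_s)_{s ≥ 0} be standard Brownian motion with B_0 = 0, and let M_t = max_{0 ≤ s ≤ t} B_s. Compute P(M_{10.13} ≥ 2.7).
P(M_{10.13} ≥ 2.7) = 2·P(B_{10.13} ≥ 2.7) = 2(1 − Φ(2.7/√10.13)) ≈ 0.3963

By the reflection principle for Brownian motion, P(M_t ≥ a) = 2 · P(B_t ≥ a) for a ≥ 0. Since B_t ~ N(0, t), P(B_t ≥ 2.7) = 1 − Φ(2.7/√t) = 1 − Φ(2.7/√10.13) = 1 − Φ(0.8483). So
  P(M_{10.13} ≥ 2.7) = 2(1 − Φ(0.8483)) ≈ 0.3963.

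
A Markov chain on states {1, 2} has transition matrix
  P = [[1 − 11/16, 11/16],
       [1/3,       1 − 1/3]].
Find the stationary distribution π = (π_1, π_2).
π_1 = 16/49, π_2 = 33/49

Solve πP = π with π_1 + π_2 = 1. From πP = π: π_1 · (1 − 11/16) + π_2 · 1/3 = π_1 ⇒ π_2 · 1/3 = π_1 · 11/16 ⇒ π_2/π_1 = (11/16)/(1/3) = 33/16. Together with π_1 + π_2 = 1:
  π_1 = (1/3)/(11/16 + 1/3) = (1/3)/(49/48) = 16/49,
  π_2 = (11/16)/(11/16 + 1/3) = (11/16)/(49/48) = 33/49.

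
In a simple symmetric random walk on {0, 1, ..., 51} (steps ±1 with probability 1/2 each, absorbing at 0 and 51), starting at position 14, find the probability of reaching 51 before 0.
P(hit 51 before 0) = 14/51

Let u_k = P(hit 51 before 0 | start at k). Then u_0 = 0, u_51 = 1, and u_k = u_{k-1}/2 + u_{k+1}/2 for 1 ≤ k ≤ 50. This harmonic recurrence is solved by u_k = k/51, giving u_14 = 14/51.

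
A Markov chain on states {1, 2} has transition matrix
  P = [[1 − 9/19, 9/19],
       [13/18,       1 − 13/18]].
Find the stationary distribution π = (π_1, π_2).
π_1 = 247/409, π_2 = 162/409

Solve πP = π with π_1 + π_2 = 1. From πP = π: π_1 · (1 − 9/19) + π_2 · 13/18 = π_1 ⇒ π_2 · 13/18 = π_1 · 9/19 ⇒ π_2/π_1 = (9/19)/(13/18) = 162/247. Together with π_1 + π_2 = 1:
  π_1 = (13/18)/(9/19 + 13/18) = (13/18)/(409/342) = 247/409,
  π_2 = (9/19)/(9/19 + 13/18) = (9/19)/(409/342) = 162/409.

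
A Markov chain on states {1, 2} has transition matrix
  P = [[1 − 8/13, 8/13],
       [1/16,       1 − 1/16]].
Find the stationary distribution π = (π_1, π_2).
π_1 = 13/141, π_2 = 128/141

Solve πP = π with π_1 + π_2 = 1. From πP = π: π_1 · (1 − 8/13) + π_2 · 1/16 = π_1 ⇒ π_2 · 1/16 = π_1 · 8/13 ⇒ π_2/π_1 = (8/13)/(1/16) = 128/13. Together with π_1 + π_2 = 1:
  π_1 = (1/16)/(8/13 + 1/16) = (1/16)/(141/208) = 13/141,
  π_2 = (8/13)/(8/13 + 1/16) = (8/13)/(141/208) = 128/141.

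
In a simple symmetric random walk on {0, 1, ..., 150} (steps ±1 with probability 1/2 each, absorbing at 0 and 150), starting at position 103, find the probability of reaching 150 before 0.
P(hit 150 before 0) = 103/150

Let u_k = P(hit 150 before 0 | start at k). Then u_0 = 0, u_150 = 1, and u_k = u_{k-1}/2 + u_{k+1}/2 for 1 ≤ k ≤ 149. This harmonic recurrence is solved by u_k = k/150, giving u_103 = 103/150.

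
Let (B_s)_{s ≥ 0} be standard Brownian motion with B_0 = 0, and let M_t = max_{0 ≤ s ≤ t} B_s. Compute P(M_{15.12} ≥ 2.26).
P(M_{15.12} ≥ 2.26) = 2·P(B_{15.12} ≥ 2.26) = 2(1 − Φ(2.26/√15.12)) ≈ 0.5611

By the reflection principle for Brownian motion, P(M_t ≥ a) = 2 · P(B_t ≥ a) for a ≥ 0. Since B_t ~ N(0, t), P(B_t ≥ 2.26) = 1 − Φ(2.26/√t) = 1 − Φ(2.26/√15.12) = 1 − Φ(0.5812). So
  P(M_{15.12} ≥ 2.26) = 2(1 − Φ(0.5812)) ≈ 0.5611.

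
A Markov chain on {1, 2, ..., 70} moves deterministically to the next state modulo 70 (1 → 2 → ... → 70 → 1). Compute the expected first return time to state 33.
E[T_33 | X_0 = 33] = 70

The chain cycles deterministically, so starting at state 33 it returns in exactly 70 steps. Equivalently, the stationary distribution is uniform π_j = 1/70 for every state j, so by Kac's formula E[T_33] = 1/π_33 = 70.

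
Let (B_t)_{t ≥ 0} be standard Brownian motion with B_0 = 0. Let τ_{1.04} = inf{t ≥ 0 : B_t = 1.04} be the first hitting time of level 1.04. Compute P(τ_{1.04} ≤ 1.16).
P(τ_{1.04} ≤ 1.16) = 2(1 − Φ(1.04/√1.16)) = 2(1 − Φ(0.9656)) ≈ 0.3342

By the reflection principle for standard BM, P(τ_b ≤ t) = 2 · P(B_t ≥ b). Since B_t ~ N(0, t), P(B_t ≥ 1.04) = 1 − Φ(1.04/√t) = 1 − Φ(1.04/√1.16) = 1 − Φ(0.9656) ≈ 0.16712. Doubling: P(τ_{1.04} ≤ 1.16) ≈ 2 · 0.16712 = 0.33424 ≈ 0.3342.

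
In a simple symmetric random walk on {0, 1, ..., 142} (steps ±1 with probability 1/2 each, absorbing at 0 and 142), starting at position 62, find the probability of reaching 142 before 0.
P(hit 142 before 0) = 62/142 = 31/71

Let u_k = P(hit 142 before 0 | start at k). Then u_0 = 0, u_142 = 1, and u_k = u_{k-1}/2 + u_{k+1}/2 for 1 ≤ k ≤ 141. This harmonic recurrence is solved by u_k = k/142, giving u_62 = 62/142 = 31/71.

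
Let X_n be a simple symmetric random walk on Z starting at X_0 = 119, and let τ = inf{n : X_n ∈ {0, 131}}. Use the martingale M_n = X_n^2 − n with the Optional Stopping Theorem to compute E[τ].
E[τ] = 1428

M_n = X_n^2 − n is a martingale (since E[X_{n+1}^2 | F_n] = X_n^2 + 1). By OST (τ has finite mean in a bounded region), E[M_τ] = E[M_0] = X_0^2 − 0 = 119^2 = 14161. Also E[M_τ] = E[X_τ^2] − E[τ]. The walk exits at 0 or 131, with P(hit 131 first) = 119/131, so E[X_τ^2] = 131^2 · 119/131 + 0 = 15589. Thus E[τ] = E[X_τ^2] − E[M_τ] = 15589 − 14161 = 1428 = 119(131 − 119) = 1428.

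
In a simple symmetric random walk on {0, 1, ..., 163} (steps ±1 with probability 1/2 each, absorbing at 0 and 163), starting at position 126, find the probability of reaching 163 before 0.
P(hit 163 before 0) = 126/163

Let u_k = P(hit 163 before 0 | start at k). Then u_0 = 0, u_163 = 1, and u_k = u_{k-1}/2 + u_{k+1}/2 for 1 ≤ k ≤ 162. This harmonic recurrence is solved by u_k = k/163, giving u_126 = 126/163.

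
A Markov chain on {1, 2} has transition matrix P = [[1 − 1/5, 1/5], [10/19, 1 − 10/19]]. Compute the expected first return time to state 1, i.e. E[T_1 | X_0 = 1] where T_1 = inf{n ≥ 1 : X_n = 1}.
E[T_1 | X_0 = 1] = 1/π_1 = 69/50

For an irreducible recurrent Markov chain with stationary distribution π, E[T_i | X_0 = i] = 1/π_i (Kac's formula). Here π_1 = (10/19)/(1/5 + 10/19) = (10/19)/(69/95) = 50/69, so E[T_1 | X_0 = 1] = 1/π_1 = (1/5 + 10/19)/(10/19) = (69/95)/(10/19) = 69/50.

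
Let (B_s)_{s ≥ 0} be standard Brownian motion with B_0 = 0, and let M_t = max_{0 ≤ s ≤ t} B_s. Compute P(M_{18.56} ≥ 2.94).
P(M_{18.56} ≥ 2.94) = 2·P(B_{18.56} ≥ 2.94) = 2(1 − Φ(2.94/√18.56)) ≈ 0.4950

By the reflection principle for Brownian motion, P(M_t ≥ a) = 2 · P(B_t ≥ a) for a ≥ 0. Since B_t ~ N(0, t), P(B_t ≥ 2.94) = 1 − Φ(2.94/√t) = 1 − Φ(2.94/√18.56) = 1 − Φ(0.6824). So
  P(M_{18.56} ≥ 2.94) = 2(1 − Φ(0.6824)) ≈ 0.4950.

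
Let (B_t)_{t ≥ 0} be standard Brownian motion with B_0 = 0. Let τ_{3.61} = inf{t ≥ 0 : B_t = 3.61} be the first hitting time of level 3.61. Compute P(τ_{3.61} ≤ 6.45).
P(τ_{3.61} ≤ 6.45) = 2(1 − Φ(3.61/√6.45)) = 2(1 − Φ(1.4214)) ≈ 0.1552

By the reflection principle for standard BM, P(τ_b ≤ t) = 2 · P(B_t ≥ b). Since B_t ~ N(0, t), P(B_t ≥ 3.61) = 1 − Φ(3.61/√t) = 1 − Φ(3.61/√6.45) = 1 − Φ(1.4214) ≈ 0.07760. Doubling: P(τ_{3.61} ≤ 6.45) ≈ 2 · 0.07760 = 0.15520 ≈ 0.1552.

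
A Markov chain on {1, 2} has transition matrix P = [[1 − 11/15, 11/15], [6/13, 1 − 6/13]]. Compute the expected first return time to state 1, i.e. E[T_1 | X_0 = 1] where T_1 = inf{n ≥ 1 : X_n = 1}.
E[T_1 | X_0 = 1] = 1/π_1 = 233/90

For an irreducible recurrent Markov chain with stationary distribution π, E[T_i | X_0 = i] = 1/π_i (Kac's formula). Here π_1 = (6/13)/(11/15 + 6/13) = (6/13)/(233/195) = 90/233, so E[T_1 | X_0 = 1] = 1/π_1 = (11/15 + 6/13)/(6/13) = (233/195)/(6/13) = 233/90.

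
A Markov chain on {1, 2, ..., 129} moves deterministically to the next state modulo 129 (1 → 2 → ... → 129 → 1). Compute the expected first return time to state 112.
E[T_112 | X_0 = 112] = 129

The chain cycles deterministically, so starting at state 112 it returns in exactly 129 steps. Equivalently, the stationary distribution is uniform π_j = 1/129 for every state j, so by Kac's formula E[T_112] = 1/π_112 = 129.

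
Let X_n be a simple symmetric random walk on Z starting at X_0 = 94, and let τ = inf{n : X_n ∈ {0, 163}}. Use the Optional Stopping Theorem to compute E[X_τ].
E[X_τ] = 94

X_n is a martingale and τ is a bounded-mean stopping time (indeed τ is finite a.s. with bounded expectation since the walk is in a bounded region). By the OST, E[X_τ] = E[X_0] = 94. Equivalently: E[X_τ] = 163 · P(hit 163 first) + 0 · P(hit 0 first) = 163 · (94/163) = 94.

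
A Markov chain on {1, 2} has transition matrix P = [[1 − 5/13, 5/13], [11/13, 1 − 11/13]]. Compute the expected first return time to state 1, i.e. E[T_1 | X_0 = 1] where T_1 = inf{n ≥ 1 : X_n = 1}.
E[T_1 | X_0 = 1] = 1/π_1 = 16/11

For an irreducible recurrent Markov chain with stationary distribution π, E[T_i | X_0 = i] = 1/π_i (Kac's formula). Here π_1 = (11/13)/(5/13 + 11/13) = (11/13)/(16/13) = 11/16, so E[T_1 | X_0 = 1] = 1/π_1 = (5/13 + 11/13)/(11/13) = (16/13)/(11/13) = 16/11.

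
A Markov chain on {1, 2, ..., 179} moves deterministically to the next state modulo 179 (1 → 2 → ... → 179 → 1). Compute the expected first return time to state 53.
E[T_53 | X_0 = 53] = 179

The chain cycles deterministically, so starting at state 53 it returns in exactly 179 steps. Equivalently, the stationary distribution is uniform π_j = 1/179 for every state j, so by Kac's formula E[T_53] = 1/π_53 = 179.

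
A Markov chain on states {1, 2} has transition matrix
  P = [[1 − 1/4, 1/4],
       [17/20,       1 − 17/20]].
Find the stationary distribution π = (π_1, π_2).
π_1 = 17/22, π_2 = 5/22

Solve πP = π with π_1 + π_2 = 1. From πP = π: π_1 · (1 − 1/4) + π_2 · 17/20 = π_1 ⇒ π_2 · 17/20 = π_1 · 1/4 ⇒ π_2/π_1 = (1/4)/(17/20) = 5/17. Together with π_1 + π_2 = 1:
  π_1 = (17/20)/(1/4 + 17/20) = (17/20)/(11/10) = 17/22,
  π_2 = (1/4)/(1/4 + 17/20) = (1/4)/(11/10) = 5/22.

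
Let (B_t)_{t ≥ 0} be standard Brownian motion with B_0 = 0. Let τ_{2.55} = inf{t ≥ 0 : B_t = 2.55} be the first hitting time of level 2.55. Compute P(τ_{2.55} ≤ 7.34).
P(τ_{2.55} ≤ 7.34) = 2(1 − Φ(2.55/√7.34)) = 2(1 − Φ(0.9412)) ≈ 0.3466

By the reflection principle for standard BM, P(τ_b ≤ t) = 2 · P(B_t ≥ b). Since B_t ~ N(0, t), P(B_t ≥ 2.55) = 1 − Φ(2.55/√t) = 1 − Φ(2.55/√7.34) = 1 − Φ(0.9412) ≈ 0.17330. Doubling: P(τ_{2.55} ≤ 7.34) ≈ 2 · 0.17330 = 0.34660 ≈ 0.3466.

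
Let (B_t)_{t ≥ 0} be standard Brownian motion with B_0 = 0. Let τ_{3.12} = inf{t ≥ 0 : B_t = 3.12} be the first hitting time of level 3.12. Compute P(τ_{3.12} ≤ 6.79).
P(τ_{3.12} ≤ 6.79) = 2(1 − Φ(3.12/√6.79)) = 2(1 − Φ(1.1973)) ≈ 0.2312

By the reflection principle for standard BM, P(τ_b ≤ t) = 2 · P(B_t ≥ b). Since B_t ~ N(0, t), P(B_t ≥ 3.12) = 1 − Φ(3.12/√t) = 1 − Φ(3.12/√6.79) = 1 − Φ(1.1973) ≈ 0.11559. Doubling: P(τ_{3.12} ≤ 6.79) ≈ 2 · 0.11559 = 0.23118 ≈ 0.2312.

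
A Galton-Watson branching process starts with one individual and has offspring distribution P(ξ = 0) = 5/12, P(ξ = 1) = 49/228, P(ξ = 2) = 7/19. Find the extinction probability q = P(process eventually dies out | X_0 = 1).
q = 1

Mean offspring μ = 0·5/12 + 1·49/228 + 2·7/19 = 217/228 ≤ 1. For μ ≤ 1 with offspring not concentrated at 1, the Galton-Watson process goes extinct almost surely, so q = 1.
(Algebraic check: The pgf is f(s) = 5/12 + 49/228·s + 7/19·s². The extinction probability q is the smallest fixed point of f in [0, 1]. Setting s = f(s):
  7/19·s² + (49/228 − 1)·s + 5/12 = 0
  7/19·s² − (5/12 + 7/19)·s + 5/12 = 0
which factors as (s − 1)·(7/19·s − 5/12) = 0, giving roots s = 1 and s = (5/12)/(7/19) = 95/84. Since 95/84 ≥ 1, the smallest root in [0, 1] is s = 1.)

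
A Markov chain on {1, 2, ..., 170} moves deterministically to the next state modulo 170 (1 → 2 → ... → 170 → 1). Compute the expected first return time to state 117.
E[T_117 | X_0 = 117] = 170

The chain cycles deterministically, so starting at state 117 it returns in exactly 170 steps. Equivalently, the stationary distribution is uniform π_j = 1/170 for every state j, so by Kac's formula E[T_117] = 1/π_117 = 170.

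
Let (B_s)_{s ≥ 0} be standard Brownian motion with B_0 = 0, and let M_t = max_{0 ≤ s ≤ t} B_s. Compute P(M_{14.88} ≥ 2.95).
P(M_{14.88} ≥ 2.95) = 2·P(B_{14.88} ≥ 2.95) = 2(1 − Φ(2.95/√14.88)) ≈ 0.4444

By the reflection principle for Brownian motion, P(M_t ≥ a) = 2 · P(B_t ≥ a) for a ≥ 0. Since B_t ~ N(0, t), P(B_t ≥ 2.95) = 1 − Φ(2.95/√t) = 1 − Φ(2.95/√14.88) = 1 − Φ(0.7648). So
  P(M_{14.88} ≥ 2.95) = 2(1 − Φ(0.7648)) ≈ 0.4444.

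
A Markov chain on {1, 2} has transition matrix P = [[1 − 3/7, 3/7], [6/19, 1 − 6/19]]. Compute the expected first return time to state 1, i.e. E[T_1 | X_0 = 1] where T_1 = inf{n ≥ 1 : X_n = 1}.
E[T_1 | X_0 = 1] = 1/π_1 = 33/14

For an irreducible recurrent Markov chain with stationary distribution π, E[T_i | X_0 = i] = 1/π_i (Kac's formula). Here π_1 = (6/19)/(3/7 + 6/19) = (6/19)/(99/133) = 14/33, so E[T_1 | X_0 = 1] = 1/π_1 = (3/7 + 6/19)/(6/19) = (99/133)/(6/19) = 33/14.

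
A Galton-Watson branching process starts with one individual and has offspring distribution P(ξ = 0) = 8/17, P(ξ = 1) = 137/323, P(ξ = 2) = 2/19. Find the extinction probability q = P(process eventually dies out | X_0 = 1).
q = 1

Mean offspring μ = 0·8/17 + 1·137/323 + 2·2/19 = 205/323 ≤ 1. For μ ≤ 1 with offspring not concentrated at 1, the Galton-Watson process goes extinct almost surely, so q = 1.
(Algebraic check: The pgf is f(s) = 8/17 + 137/323·s + 2/19·s². The extinction probability q is the smallest fixed point of f in [0, 1]. Setting s = f(s):
  2/19·s² + (137/323 − 1)·s + 8/17 = 0
  2/19·s² − (8/17 + 2/19)·s + 8/17 = 0
which factors as (s − 1)·(2/19·s − 8/17) = 0, giving roots s = 1 and s = (8/17)/(2/19) = 76/17. Since 76/17 ≥ 1, the smallest root in [0, 1] is s = 1.)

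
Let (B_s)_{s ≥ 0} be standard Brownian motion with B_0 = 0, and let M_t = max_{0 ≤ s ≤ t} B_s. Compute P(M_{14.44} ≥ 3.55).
P(M_{14.44} ≥ 3.55) = 2·P(B_{14.44} ≥ 3.55) = 2(1 − Φ(3.55/√14.44)) ≈ 0.3502

By the reflection principle for Brownian motion, P(M_t ≥ a) = 2 · P(B_t ≥ a) for a ≥ 0. Since B_t ~ N(0, t), P(B_t ≥ 3.55) = 1 − Φ(3.55/√t) = 1 − Φ(3.55/√14.44) = 1 − Φ(0.9342). So
  P(M_{14.44} ≥ 3.55) = 2(1 − Φ(0.9342)) ≈ 0.3502.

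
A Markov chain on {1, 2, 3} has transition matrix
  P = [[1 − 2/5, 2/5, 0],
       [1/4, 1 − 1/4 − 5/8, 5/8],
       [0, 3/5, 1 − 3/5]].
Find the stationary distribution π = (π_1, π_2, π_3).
π = (15/64, 3/8, 25/64)

This is a birth-death chain on three states, which satisfies detailed balance: π_1 · P_{12} = π_2 · P_{21} and π_2 · P_{23} = π_3 · P_{32}.
From π_1 · 2/5 = π_2 · 1/4: π_2/π_1 = (2/5)/(1/4) = 8/5.
From π_2 · 5/8 = π_3 · 3/5: π_3/π_2 = (5/8)/(3/5) = 25/24.
Take π_1 proportional to 1; then unnormalized π = (1, 8/5, 5/3). Normalize by dividing by the sum 64/15:
  π = (15/64, 3/8, 25/64).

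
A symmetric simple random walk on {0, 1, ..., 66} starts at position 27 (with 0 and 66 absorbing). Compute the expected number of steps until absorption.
E[τ | X_0 = 27] = 1053

Let v_k = E[τ | X_0 = k]. Boundary: v_0 = v_66 = 0. Recurrence: v_k = 1 + (v_{k-1} + v_{k+1})/2 for 1 ≤ k ≤ 65. The particular solution to v_k − (v_{k-1} + v_{k+1})/2 = 1 is v_k = −k^2. Adding homogeneous solution A + B k and matching boundaries gives v_k = k (66 − k). Substituting k = 27: v_27 = 27 · 39 = 1053.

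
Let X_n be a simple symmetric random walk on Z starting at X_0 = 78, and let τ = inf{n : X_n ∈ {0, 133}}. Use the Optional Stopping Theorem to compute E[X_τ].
E[X_τ] = 78

X_n is a martingale and τ is a bounded-mean stopping time (indeed τ is finite a.s. with bounded expectation since the walk is in a bounded region). By the OST, E[X_τ] = E[X_0] = 78. Equivalently: E[X_τ] = 133 · P(hit 133 first) + 0 · P(hit 0 first) = 133 · (78/133) = 78.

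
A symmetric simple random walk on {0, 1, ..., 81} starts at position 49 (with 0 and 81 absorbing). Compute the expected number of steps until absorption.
E[τ | X_0 = 49] = 1568

Let v_k = E[τ | X_0 = k]. Boundary: v_0 = v_81 = 0. Recurrence: v_k = 1 + (v_{k-1} + v_{k+1})/2 for 1 ≤ k ≤ 80. The particular solution to v_k − (v_{k-1} + v_{k+1})/2 = 1 is v_k = −k^2. Adding homogeneous solution A + B k and matching boundaries gives v_k = k (81 − k). Substituting k = 49: v_49 = 49 · 32 = 1568.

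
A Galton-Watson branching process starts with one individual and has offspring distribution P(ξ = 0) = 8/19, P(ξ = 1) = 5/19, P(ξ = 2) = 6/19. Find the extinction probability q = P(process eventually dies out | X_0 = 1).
q = 1

Mean offspring μ = 0·8/19 + 1·5/19 + 2·6/19 = 17/19 ≤ 1. For μ ≤ 1 with offspring not concentrated at 1, the Galton-Watson process goes extinct almost surely, so q = 1.
(Algebraic check: The pgf is f(s) = 8/19 + 5/19·s + 6/19·s². The extinction probability q is the smallest fixed point of f in [0, 1]. Setting s = f(s):
  6/19·s² + (5/19 − 1)·s + 8/19 = 0
  6/19·s² − (8/19 + 6/19)·s + 8/19 = 0
which factors as (s − 1)·(6/19·s − 8/19) = 0, giving roots s = 1 and s = (8/19)/(6/19) = 4/3. Since 4/3 ≥ 1, the smallest root in [0, 1] is s = 1.)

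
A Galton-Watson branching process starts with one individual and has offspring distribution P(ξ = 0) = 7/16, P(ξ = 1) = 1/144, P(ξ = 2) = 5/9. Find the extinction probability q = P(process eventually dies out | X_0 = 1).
q = 63/80

The pgf is f(s) = 7/16 + 1/144·s + 5/9·s². The extinction probability q is the smallest fixed point of f in [0, 1]. Setting s = f(s):
  5/9·s² + (1/144 − 1)·s + 7/16 = 0
  5/9·s² − (7/16 + 5/9)·s + 7/16 = 0
which factors as (s − 1)·(5/9·s − 7/16) = 0, giving roots s = 1 and s = (7/16)/(5/9) = 63/80.
Mean offspring μ = 1/144 + 2·5/9 = 161/144 > 1 (supercritical), so q < 1. The extinction probability is the smaller root: q = (7/16)/(5/9) = 63/80.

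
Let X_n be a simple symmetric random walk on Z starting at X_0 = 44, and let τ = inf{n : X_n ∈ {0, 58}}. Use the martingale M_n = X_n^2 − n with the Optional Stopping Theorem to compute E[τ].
E[τ] = 616

M_n = X_n^2 − n is a martingale (since E[X_{n+1}^2 | F_n] = X_n^2 + 1). By OST (τ has finite mean in a bounded region), E[M_τ] = E[M_0] = X_0^2 − 0 = 44^2 = 1936. Also E[M_τ] = E[X_τ^2] − E[τ]. The walk exits at 0 or 58, with P(hit 58 first) = 44/58, so E[X_τ^2] = 58^2 · 44/58 + 0 = 2552. Thus E[τ] = E[X_τ^2] − E[M_τ] = 2552 − 1936 = 616 = 44(58 − 44) = 616.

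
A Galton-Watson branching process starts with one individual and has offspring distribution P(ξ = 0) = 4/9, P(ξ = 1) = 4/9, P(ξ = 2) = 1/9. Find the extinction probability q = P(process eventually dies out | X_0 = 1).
q = 1

Mean offspring μ = 0·4/9 + 1·4/9 + 2·1/9 = 2/3 ≤ 1. For μ ≤ 1 with offspring not concentrated at 1, the Galton-Watson process goes extinct almost surely, so q = 1.
(Algebraic check: The pgf is f(s) = 4/9 + 4/9·s + 1/9·s². The extinction probability q is the smallest fixed point of f in [0, 1]. Setting s = f(s):
  1/9·s² + (4/9 − 1)·s + 4/9 = 0
  1/9·s² − (4/9 + 1/9)·s + 4/9 = 0
which factors as (s − 1)·(1/9·s − 4/9) = 0, giving roots s = 1 and s = (4/9)/(1/9) = 4. Since 4 ≥ 1, the smallest root in [0, 1] is s = 1.)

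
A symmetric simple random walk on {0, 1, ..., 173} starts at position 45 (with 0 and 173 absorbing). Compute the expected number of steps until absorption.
E[τ | X_0 = 45] = 5760

Let v_k = E[τ | X_0 = k]. Boundary: v_0 = v_173 = 0. Recurrence: v_k = 1 + (v_{k-1} + v_{k+1})/2 for 1 ≤ k ≤ 172. The particular solution to v_k − (v_{k-1} + v_{k+1})/2 = 1 is v_k = −k^2. Adding homogeneous solution A + B k and matching boundaries gives v_k = k (173 − k). Substituting k = 45: v_45 = 45 · 128 = 5760.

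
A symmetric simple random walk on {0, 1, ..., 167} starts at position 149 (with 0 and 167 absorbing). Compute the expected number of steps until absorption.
E[τ | X_0 = 149] = 2682

Let v_k = E[τ | X_0 = k]. Boundary: v_0 = v_167 = 0. Recurrence: v_k = 1 + (v_{k-1} + v_{k+1})/2 for 1 ≤ k ≤ 166. The particular solution to v_k − (v_{k-1} + v_{k+1})/2 = 1 is v_k = −k^2. Adding homogeneous solution A + B k and matching boundaries gives v_k = k (167 − k). Substituting k = 149: v_149 = 149 · 18 = 2682.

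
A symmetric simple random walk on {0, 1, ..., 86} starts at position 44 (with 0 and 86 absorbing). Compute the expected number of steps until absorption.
E[τ | X_0 = 44] = 1848

Let v_k = E[τ | X_0 = k]. Boundary: v_0 = v_86 = 0. Recurrence: v_k = 1 + (v_{k-1} + v_{k+1})/2 for 1 ≤ k ≤ 85. The particular solution to v_k − (v_{k-1} + v_{k+1})/2 = 1 is v_k = −k^2. Adding homogeneous solution A + B k and matching boundaries gives v_k = k (86 − k). Substituting k = 44: v_44 = 44 · 42 = 1848.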